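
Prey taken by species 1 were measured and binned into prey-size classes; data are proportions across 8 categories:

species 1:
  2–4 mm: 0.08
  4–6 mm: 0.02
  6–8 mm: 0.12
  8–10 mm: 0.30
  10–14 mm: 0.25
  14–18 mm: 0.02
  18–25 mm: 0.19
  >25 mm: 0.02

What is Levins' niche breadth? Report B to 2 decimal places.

Σpᵢ² = 0.08² + 0.02² + 0.12² + 0.30² + 0.25² + 0.02² + 0.19² + 0.02² = 0.0064 + 0.0004 + 0.0144 + 0.0900 + 0.0625 + 0.0004 + 0.0361 + 0.0004 = 0.2106
B = 1 / 0.2106 = 4.7483

4.75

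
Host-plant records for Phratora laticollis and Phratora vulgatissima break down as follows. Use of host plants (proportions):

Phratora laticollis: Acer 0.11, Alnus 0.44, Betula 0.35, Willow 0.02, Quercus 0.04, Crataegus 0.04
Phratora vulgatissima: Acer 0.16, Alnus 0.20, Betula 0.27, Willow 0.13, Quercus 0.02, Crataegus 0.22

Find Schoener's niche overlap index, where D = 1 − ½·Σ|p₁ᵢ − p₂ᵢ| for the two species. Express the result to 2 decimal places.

Σ|p₁ᵢ − p₂ᵢ| = 0.05 + 0.24 + 0.08 + 0.11 + 0.02 + 0.18 = 0.68
D = 1 − ½ × 0.68 = 1 − 0.340 = 0.6600

0.66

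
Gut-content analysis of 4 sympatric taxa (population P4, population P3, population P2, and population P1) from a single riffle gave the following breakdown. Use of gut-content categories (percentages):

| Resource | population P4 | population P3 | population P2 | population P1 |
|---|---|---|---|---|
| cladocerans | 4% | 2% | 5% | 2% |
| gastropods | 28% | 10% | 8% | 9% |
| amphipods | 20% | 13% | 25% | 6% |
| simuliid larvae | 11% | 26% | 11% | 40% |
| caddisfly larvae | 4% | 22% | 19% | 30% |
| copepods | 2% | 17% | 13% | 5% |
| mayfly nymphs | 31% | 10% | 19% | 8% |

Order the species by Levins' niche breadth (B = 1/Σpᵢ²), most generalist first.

population P2 > population P3 > population P4 > population P1

Convert percentages to proportions (divide by 100).
Σp_P4ᵢ² = 0.04² + 0.28² + 0.20² + 0.11² + 0.04² + 0.02² + 0.31² = 0.0016 + 0.0784 + 0.0400 + 0.0121 + 0.0016 + 0.0004 + 0.0961 = 0.2302
B_P4 = 1 / 0.2302 = 4.3440
Σp_P3ᵢ² = 0.02² + 0.10² + 0.13² + 0.26² + 0.22² + 0.17² + 0.10² = 0.0004 + 0.0100 + 0.0169 + 0.0676 + 0.0484 + 0.0289 + 0.0100 = 0.1822
B_P3 = 1 / 0.1822 = 5.4885
Σp_P2ᵢ² = 0.05² + 0.08² + 0.25² + 0.11² + 0.19² + 0.13² + 0.19² = 0.0025 + 0.0064 + 0.0625 + 0.0121 + 0.0361 + 0.0169 + 0.0361 = 0.1726
B_P2 = 1 / 0.1726 = 5.7937
Σp_P1ᵢ² = 0.02² + 0.09² + 0.06² + 0.40² + 0.30² + 0.05² + 0.08² = 0.0004 + 0.0081 + 0.0036 + 0.1600 + 0.0900 + 0.0025 + 0.0064 = 0.2710
B_P1 = 1 / 0.2710 = 3.6900
Ranking by B (broadest → narrowest): population P2 (5.79) > population P3 (5.49) > population P4 (4.34) > population P1 (3.69)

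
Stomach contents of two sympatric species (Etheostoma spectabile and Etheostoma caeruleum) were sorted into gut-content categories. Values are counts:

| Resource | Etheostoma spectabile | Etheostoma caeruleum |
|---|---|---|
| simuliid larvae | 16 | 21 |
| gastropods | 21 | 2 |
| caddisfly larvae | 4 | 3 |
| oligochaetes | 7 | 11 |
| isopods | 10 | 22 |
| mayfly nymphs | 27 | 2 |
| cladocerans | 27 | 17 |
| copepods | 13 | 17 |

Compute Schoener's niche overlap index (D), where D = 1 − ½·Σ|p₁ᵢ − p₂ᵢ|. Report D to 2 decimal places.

Proportions for Etheostoma spectabile (n=125): 16/125=0.1280, 21/125=0.1680, 4/125=0.0320, 7/125=0.0560, 10/125=0.0800, 27/125=0.2160, 27/125=0.2160, 13/125=0.1040
Proportions for Etheostoma caeruleum (n=95): 21/95=0.2211, 2/95=0.0211, 3/95=0.0316, 11/95=0.1158, 22/95=0.2316, 2/95=0.0211, 17/95=0.1789, 17/95=0.1789
Σ|p₁ᵢ − p₂ᵢ| = 0.0931 + 0.1469 + 0.0004 + 0.0598 + 0.1516 + 0.1949 + 0.0371 + 0.0749 = 0.7587
D = 1 − ½ × 0.7587 = 1 − 0.37935 = 0.62065

0.62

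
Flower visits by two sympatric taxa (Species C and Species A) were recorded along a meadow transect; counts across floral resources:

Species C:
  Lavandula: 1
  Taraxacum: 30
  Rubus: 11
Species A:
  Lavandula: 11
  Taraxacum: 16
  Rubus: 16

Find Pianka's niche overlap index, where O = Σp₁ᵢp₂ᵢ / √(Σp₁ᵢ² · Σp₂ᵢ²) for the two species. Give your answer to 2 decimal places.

0.83

Proportions for Species C (n=42): 1/42=0.0238, 30/42=0.7143, 11/42=0.2619
Proportions for Species A (n=43): 11/43=0.2558, 16/43=0.3721, 16/43=0.3721
Σ p₁ᵢp₂ᵢ = 0.006088 + 0.265791 + 0.097453 = 0.369332
Σp_1ᵢ² = 0.0238² + 0.7143² + 0.2619² = 0.000566 + 0.510224 + 0.068592 = 0.579382
Σp_2ᵢ² = 0.2558² + 0.3721² + 0.3721² = 0.065434 + 0.138458 + 0.138458 = 0.342350
O = 0.369332 / √(0.579382 × 0.342350) = 0.369332 / 0.4453666 = 0.8293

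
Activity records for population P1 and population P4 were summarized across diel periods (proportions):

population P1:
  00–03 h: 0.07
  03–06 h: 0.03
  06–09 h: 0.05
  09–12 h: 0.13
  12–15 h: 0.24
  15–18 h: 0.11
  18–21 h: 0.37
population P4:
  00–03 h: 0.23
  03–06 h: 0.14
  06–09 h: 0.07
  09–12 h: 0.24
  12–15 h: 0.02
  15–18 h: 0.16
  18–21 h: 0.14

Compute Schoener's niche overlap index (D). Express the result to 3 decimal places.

0.550

Σ|p₁ᵢ − p₂ᵢ| = 0.16 + 0.11 + 0.02 + 0.11 + 0.22 + 0.05 + 0.23 = 0.90
D = 1 − ½ × 0.90 = 1 − 0.450 = 0.55000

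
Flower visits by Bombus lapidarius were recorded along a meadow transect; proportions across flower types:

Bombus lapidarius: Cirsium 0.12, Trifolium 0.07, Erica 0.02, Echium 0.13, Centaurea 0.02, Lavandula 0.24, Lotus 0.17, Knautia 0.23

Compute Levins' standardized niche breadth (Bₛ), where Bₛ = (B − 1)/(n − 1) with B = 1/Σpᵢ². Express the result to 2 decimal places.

Σpᵢ² = 0.12² + 0.07² + 0.02² + 0.13² + 0.02² + 0.24² + 0.17² + 0.23² = 0.0144 + 0.0049 + 0.0004 + 0.0169 + 0.0004 + 0.0576 + 0.0289 + 0.0529 = 0.1764
B = 1 / 0.1764 = 5.6689
Bₛ = (B − 1)/(n − 1) = (5.6689 − 1)/(8 − 1) = 4.6689/7 = 0.6670

0.67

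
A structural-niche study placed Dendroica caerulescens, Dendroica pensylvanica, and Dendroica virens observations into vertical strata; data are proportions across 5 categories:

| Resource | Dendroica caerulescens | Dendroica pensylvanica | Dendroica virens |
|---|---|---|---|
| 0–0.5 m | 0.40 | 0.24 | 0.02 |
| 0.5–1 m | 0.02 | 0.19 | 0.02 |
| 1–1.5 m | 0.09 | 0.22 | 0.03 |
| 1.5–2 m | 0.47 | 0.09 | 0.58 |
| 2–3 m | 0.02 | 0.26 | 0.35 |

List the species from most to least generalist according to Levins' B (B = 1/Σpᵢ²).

Dendroica pensylvanica > Dendroica caerulescens > Dendroica virens

Σp_caerᵢ² = 0.40² + 0.02² + 0.09² + 0.47² + 0.02² = 0.1600 + 0.0004 + 0.0081 + 0.2209 + 0.0004 = 0.3898
B_caer = 1 / 0.3898 = 2.5654
Σp_pensᵢ² = 0.24² + 0.19² + 0.22² + 0.09² + 0.26² = 0.0576 + 0.0361 + 0.0484 + 0.0081 + 0.0676 = 0.2178
B_pens = 1 / 0.2178 = 4.5914
Σp_vireᵢ² = 0.02² + 0.02² + 0.03² + 0.58² + 0.35² = 0.0004 + 0.0004 + 0.0009 + 0.3364 + 0.1225 = 0.4606
B_vire = 1 / 0.4606 = 2.1711
Ranking by B (broadest → narrowest): Dendroica pensylvanica (4.59) > Dendroica caerulescens (2.57) > Dendroica virens (2.17)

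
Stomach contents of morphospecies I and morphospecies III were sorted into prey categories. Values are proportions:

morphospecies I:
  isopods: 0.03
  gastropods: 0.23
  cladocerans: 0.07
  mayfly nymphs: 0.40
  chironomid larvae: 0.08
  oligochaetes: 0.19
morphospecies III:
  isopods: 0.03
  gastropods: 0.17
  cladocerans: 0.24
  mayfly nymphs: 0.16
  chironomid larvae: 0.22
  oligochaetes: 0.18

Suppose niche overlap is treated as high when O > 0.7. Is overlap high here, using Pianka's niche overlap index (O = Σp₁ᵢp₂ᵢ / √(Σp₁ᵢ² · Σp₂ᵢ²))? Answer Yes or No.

Σ p₁ᵢp₂ᵢ = 0.0009 + 0.0391 + 0.0168 + 0.0640 + 0.0176 + 0.0342 = 0.1726
Σp_1ᵢ² = 0.03² + 0.23² + 0.07² + 0.40² + 0.08² + 0.19² = 0.0009 + 0.0529 + 0.0049 + 0.1600 + 0.0064 + 0.0361 = 0.2612
Σp_2ᵢ² = 0.03² + 0.17² + 0.24² + 0.16² + 0.22² + 0.18² = 0.0009 + 0.0289 + 0.0576 + 0.0256 + 0.0484 + 0.0324 = 0.1938
O = 0.1726 / √(0.2612 × 0.1938) = 0.1726 / 0.22499 = 0.7671
O = 0.7671 > 0.7 → Yes.

Yes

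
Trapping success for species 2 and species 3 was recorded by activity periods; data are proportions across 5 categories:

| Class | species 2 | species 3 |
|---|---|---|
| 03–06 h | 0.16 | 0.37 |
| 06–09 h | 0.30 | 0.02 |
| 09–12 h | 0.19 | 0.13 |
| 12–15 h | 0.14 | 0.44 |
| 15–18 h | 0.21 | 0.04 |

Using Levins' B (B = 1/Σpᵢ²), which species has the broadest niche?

species 2

Σp_2ᵢ² = 0.16² + 0.30² + 0.19² + 0.14² + 0.21² = 0.0256 + 0.0900 + 0.0361 + 0.0196 + 0.0441 = 0.2154
B_2 = 1 / 0.2154 = 4.6425
Σp_3ᵢ² = 0.37² + 0.02² + 0.13² + 0.44² + 0.04² = 0.1369 + 0.0004 + 0.0169 + 0.1936 + 0.0016 = 0.3494
B_3 = 1 / 0.3494 = 2.8620
Highest B → broadest niche (most generalist): species 2 (B = 4.64).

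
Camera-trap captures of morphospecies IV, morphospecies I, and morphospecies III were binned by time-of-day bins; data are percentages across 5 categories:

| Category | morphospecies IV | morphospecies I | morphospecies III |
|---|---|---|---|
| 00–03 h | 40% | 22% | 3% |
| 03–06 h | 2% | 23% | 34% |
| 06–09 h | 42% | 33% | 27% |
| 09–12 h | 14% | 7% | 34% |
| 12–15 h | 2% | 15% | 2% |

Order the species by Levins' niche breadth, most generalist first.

morphospecies I > morphospecies III > morphospecies IV

Convert percentages to proportions (divide by 100).
Σp_IVᵢ² = 0.40² + 0.02² + 0.42² + 0.14² + 0.02² = 0.1600 + 0.0004 + 0.1764 + 0.0196 + 0.0004 = 0.3568
B_IV = 1 / 0.3568 = 2.8027
Σp_Iᵢ² = 0.22² + 0.23² + 0.33² + 0.07² + 0.15² = 0.0484 + 0.0529 + 0.1089 + 0.0049 + 0.0225 = 0.2376
B_I = 1 / 0.2376 = 4.2088
Σp_IIIᵢ² = 0.03² + 0.34² + 0.27² + 0.34² + 0.02² = 0.0009 + 0.1156 + 0.0729 + 0.1156 + 0.0004 = 0.3054
B_III = 1 / 0.3054 = 3.2744
Ranking by B (broadest → narrowest): morphospecies I (4.21) > morphospecies III (3.27) > morphospecies IV (2.80)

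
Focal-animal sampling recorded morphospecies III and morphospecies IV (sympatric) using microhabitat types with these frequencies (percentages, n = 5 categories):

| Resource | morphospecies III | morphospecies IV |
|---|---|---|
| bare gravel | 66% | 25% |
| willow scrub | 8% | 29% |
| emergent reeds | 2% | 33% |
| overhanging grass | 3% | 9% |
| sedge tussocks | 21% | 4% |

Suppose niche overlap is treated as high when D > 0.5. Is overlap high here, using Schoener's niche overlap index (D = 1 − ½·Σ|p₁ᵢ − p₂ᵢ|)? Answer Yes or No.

Convert percentages to proportions (divide by 100).
Σ|p₁ᵢ − p₂ᵢ| = 0.41 + 0.21 + 0.31 + 0.06 + 0.17 = 1.16
D = 1 − ½ × 1.16 = 1 − 0.580 = 0.4200
D = 0.4200 < 0.5 → No.

No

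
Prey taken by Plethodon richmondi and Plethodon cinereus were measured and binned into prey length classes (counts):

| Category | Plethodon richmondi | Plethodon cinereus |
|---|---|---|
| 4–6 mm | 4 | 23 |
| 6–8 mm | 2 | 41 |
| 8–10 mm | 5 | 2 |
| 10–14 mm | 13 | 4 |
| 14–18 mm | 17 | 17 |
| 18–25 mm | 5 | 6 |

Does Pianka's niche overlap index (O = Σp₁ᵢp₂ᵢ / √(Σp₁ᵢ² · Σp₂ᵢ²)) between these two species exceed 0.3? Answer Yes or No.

Proportions for Plethodon richmondi (n=46): 4/46=0.0870, 2/46=0.0435, 5/46=0.1087, 13/46=0.2826, 17/46=0.3696, 5/46=0.1087
Proportions for Plethodon cinereus (n=93): 23/93=0.2473, 41/93=0.4409, 2/93=0.0215, 4/93=0.0430, 17/93=0.1828, 6/93=0.0645
Σ p₁ᵢp₂ᵢ = 0.021515 + 0.019179 + 0.002337 + 0.012152 + 0.067563 + 0.007011 = 0.129757
Σp_1ᵢ² = 0.0870² + 0.0435² + 0.1087² + 0.2826² + 0.3696² + 0.1087² = 0.007569 + 0.001892 + 0.011816 + 0.079863 + 0.136604 + 0.011816 = 0.249560
Σp_2ᵢ² = 0.2473² + 0.4409² + 0.0215² + 0.0430² + 0.1828² + 0.0645² = 0.061157 + 0.194393 + 0.000462 + 0.001849 + 0.033416 + 0.004160 = 0.295437
O = 0.129757 / √(0.249560 × 0.295437) = 0.129757 / 0.2715313 = 0.4779
O = 0.4779 > 0.3 → Yes.

Yes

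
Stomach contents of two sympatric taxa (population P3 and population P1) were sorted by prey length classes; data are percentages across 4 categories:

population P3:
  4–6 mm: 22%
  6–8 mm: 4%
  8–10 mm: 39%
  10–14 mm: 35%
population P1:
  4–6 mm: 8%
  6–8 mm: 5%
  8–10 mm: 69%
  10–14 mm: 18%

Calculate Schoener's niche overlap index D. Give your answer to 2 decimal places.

0.69

Convert percentages to proportions (divide by 100).
Σ|p₁ᵢ − p₂ᵢ| = 0.14 + 0.01 + 0.30 + 0.17 = 0.62
D = 1 − ½ × 0.62 = 1 − 0.310 = 0.6900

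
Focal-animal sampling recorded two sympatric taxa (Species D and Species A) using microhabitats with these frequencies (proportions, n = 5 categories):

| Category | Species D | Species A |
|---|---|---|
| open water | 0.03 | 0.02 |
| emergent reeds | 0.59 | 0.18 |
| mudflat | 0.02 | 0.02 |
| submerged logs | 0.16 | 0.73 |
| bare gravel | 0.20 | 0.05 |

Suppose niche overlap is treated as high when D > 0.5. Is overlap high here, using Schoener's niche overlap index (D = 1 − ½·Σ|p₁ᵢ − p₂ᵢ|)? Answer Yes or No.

Σ|p₁ᵢ − p₂ᵢ| = 0.01 + 0.41 + 0.00 + 0.57 + 0.15 = 1.14
D = 1 − ½ × 1.14 = 1 − 0.570 = 0.4300
D = 0.4300 < 0.5 → No.

No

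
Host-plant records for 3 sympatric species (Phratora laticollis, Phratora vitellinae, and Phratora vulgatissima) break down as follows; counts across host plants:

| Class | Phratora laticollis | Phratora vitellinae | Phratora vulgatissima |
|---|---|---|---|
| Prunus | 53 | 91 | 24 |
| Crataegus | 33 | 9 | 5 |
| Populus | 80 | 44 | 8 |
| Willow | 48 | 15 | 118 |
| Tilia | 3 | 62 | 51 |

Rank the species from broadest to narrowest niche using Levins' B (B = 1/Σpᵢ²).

Phratora laticollis > Phratora vitellinae > Phratora vulgatissima

Proportions for Phratora laticollis (n=217): 53/217=0.2442, 33/217=0.1521, 80/217=0.3687, 48/217=0.2212, 3/217=0.0138
Proportions for Phratora vitellinae (n=221): 91/221=0.4118, 9/221=0.0407, 44/221=0.1991, 15/221=0.0679, 62/221=0.2805
Proportions for Phratora vulgatissima (n=206): 24/206=0.1165, 5/206=0.0243, 8/206=0.0388, 118/206=0.5728, 51/206=0.2476
Σp_latiᵢ² = 0.2442² + 0.1521² + 0.3687² + 0.2212² + 0.0138² = 0.059634 + 0.023134 + 0.135940 + 0.048929 + 0.000190 = 0.267827
B_lati = 1 / 0.267827 = 3.7338
Σp_viteᵢ² = 0.4118² + 0.0407² + 0.1991² + 0.0679² + 0.2805² = 0.169579 + 0.001656 + 0.039641 + 0.004610 + 0.078680 = 0.294166
B_vite = 1 / 0.294166 = 3.3994
Σp_vulgᵢ² = 0.1165² + 0.0243² + 0.0388² + 0.5728² + 0.2476² = 0.013572 + 0.000590 + 0.001505 + 0.328100 + 0.061306 = 0.405073
B_vulg = 1 / 0.405073 = 2.4687
Ranking by B (broadest → narrowest): Phratora laticollis (3.73) > Phratora vitellinae (3.40) > Phratora vulgatissima (2.47)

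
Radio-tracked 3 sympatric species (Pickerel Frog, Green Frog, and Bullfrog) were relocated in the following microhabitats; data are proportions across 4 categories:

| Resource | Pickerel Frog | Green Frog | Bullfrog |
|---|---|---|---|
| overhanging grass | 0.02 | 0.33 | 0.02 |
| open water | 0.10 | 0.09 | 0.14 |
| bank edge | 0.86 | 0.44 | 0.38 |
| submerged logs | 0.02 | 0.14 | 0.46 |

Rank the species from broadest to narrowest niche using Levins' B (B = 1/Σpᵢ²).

Σp_Pickᵢ² = 0.02² + 0.10² + 0.86² + 0.02² = 0.0004 + 0.0100 + 0.7396 + 0.0004 = 0.7504
B_Pick = 1 / 0.7504 = 1.3326
Σp_Greeᵢ² = 0.33² + 0.09² + 0.44² + 0.14² = 0.1089 + 0.0081 + 0.1936 + 0.0196 = 0.3302
B_Gree = 1 / 0.3302 = 3.0285
Σp_Bullᵢ² = 0.02² + 0.14² + 0.38² + 0.46² = 0.0004 + 0.0196 + 0.1444 + 0.2116 = 0.3760
B_Bull = 1 / 0.3760 = 2.6596
Ranking by B (broadest → narrowest): Green Frog (3.03) > Bullfrog (2.66) > Pickerel Frog (1.33)

Green Frog > Bullfrog > Pickerel Frog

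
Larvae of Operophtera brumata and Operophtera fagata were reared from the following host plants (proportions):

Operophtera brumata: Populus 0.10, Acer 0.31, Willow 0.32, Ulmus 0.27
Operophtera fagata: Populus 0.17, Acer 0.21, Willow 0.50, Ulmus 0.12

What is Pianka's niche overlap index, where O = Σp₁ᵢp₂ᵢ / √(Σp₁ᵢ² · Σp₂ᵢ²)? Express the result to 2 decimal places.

0.89

Σ p₁ᵢp₂ᵢ = 0.0170 + 0.0651 + 0.1600 + 0.0324 = 0.2745
Σp_1ᵢ² = 0.10² + 0.31² + 0.32² + 0.27² = 0.0100 + 0.0961 + 0.1024 + 0.0729 = 0.2814
Σp_2ᵢ² = 0.17² + 0.21² + 0.50² + 0.12² = 0.0289 + 0.0441 + 0.2500 + 0.0144 = 0.3374
O = 0.2745 / √(0.2814 × 0.3374) = 0.2745 / 0.30813 = 0.8909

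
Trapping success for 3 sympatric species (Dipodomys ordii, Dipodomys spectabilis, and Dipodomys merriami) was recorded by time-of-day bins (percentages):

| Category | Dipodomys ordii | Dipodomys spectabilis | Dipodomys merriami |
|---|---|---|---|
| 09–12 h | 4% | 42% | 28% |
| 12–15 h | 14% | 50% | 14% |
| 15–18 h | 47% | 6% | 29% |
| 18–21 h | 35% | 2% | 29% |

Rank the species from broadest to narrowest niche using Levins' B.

Dipodomys merriami > Dipodomys ordii > Dipodomys spectabilis

Convert percentages to proportions (divide by 100).
Σp_ordiᵢ² = 0.04² + 0.14² + 0.47² + 0.35² = 0.0016 + 0.0196 + 0.2209 + 0.1225 = 0.3646
B_ordi = 1 / 0.3646 = 2.7427
Σp_specᵢ² = 0.42² + 0.50² + 0.06² + 0.02² = 0.1764 + 0.2500 + 0.0036 + 0.0004 = 0.4304
B_spec = 1 / 0.4304 = 2.3234
Σp_merrᵢ² = 0.28² + 0.14² + 0.29² + 0.29² = 0.0784 + 0.0196 + 0.0841 + 0.0841 = 0.2662
B_merr = 1 / 0.2662 = 3.7566
Ranking by B (broadest → narrowest): Dipodomys merriami (3.76) > Dipodomys ordii (2.74) > Dipodomys spectabilis (2.32)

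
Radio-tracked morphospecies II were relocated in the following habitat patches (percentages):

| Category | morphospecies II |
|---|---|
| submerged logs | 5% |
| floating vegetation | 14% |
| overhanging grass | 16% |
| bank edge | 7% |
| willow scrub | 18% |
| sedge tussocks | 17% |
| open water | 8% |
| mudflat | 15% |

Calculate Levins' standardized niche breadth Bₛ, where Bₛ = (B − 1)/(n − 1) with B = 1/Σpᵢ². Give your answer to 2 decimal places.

0.86

Convert percentages to proportions (divide by 100).
Σpᵢ² = 0.05² + 0.14² + 0.16² + 0.07² + 0.18² + 0.17² + 0.08² + 0.15² = 0.0025 + 0.0196 + 0.0256 + 0.0049 + 0.0324 + 0.0289 + 0.0064 + 0.0225 = 0.1428
B = 1 / 0.1428 = 7.0028
Bₛ = (B − 1)/(n − 1) = (7.0028 − 1)/(8 − 1) = 6.0028/7 = 0.8575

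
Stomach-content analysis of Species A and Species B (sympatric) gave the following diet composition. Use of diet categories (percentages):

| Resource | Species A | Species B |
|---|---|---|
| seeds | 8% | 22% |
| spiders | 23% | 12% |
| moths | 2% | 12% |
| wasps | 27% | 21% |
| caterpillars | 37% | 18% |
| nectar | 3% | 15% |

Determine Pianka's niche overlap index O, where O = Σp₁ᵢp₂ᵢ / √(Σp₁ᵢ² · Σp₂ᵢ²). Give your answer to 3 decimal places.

Convert percentages to proportions (divide by 100).
Σ p₁ᵢp₂ᵢ = 0.0176 + 0.0276 + 0.0024 + 0.0567 + 0.0666 + 0.0045 = 0.1754
Σp_1ᵢ² = 0.08² + 0.23² + 0.02² + 0.27² + 0.37² + 0.03² = 0.0064 + 0.0529 + 0.0004 + 0.0729 + 0.1369 + 0.0009 = 0.2704
Σp_2ᵢ² = 0.22² + 0.12² + 0.12² + 0.21² + 0.18² + 0.15² = 0.0484 + 0.0144 + 0.0144 + 0.0441 + 0.0324 + 0.0225 = 0.1762
O = 0.1754 / √(0.2704 × 0.1762) = 0.1754 / 0.218276 = 0.80357

0.804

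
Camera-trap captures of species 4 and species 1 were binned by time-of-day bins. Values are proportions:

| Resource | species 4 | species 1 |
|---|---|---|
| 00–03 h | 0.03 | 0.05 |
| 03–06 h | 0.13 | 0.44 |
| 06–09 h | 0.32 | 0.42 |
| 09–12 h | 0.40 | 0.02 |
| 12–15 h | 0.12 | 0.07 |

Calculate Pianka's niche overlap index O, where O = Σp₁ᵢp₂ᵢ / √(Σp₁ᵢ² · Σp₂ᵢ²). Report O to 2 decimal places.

0.63

Σ p₁ᵢp₂ᵢ = 0.0015 + 0.0572 + 0.1344 + 0.0080 + 0.0084 = 0.2095
Σp_1ᵢ² = 0.03² + 0.13² + 0.32² + 0.40² + 0.12² = 0.0009 + 0.0169 + 0.1024 + 0.1600 + 0.0144 = 0.2946
Σp_2ᵢ² = 0.05² + 0.44² + 0.42² + 0.02² + 0.07² = 0.0025 + 0.1936 + 0.1764 + 0.0004 + 0.0049 = 0.3778
O = 0.2095 / √(0.2946 × 0.3778) = 0.2095 / 0.33362 = 0.6280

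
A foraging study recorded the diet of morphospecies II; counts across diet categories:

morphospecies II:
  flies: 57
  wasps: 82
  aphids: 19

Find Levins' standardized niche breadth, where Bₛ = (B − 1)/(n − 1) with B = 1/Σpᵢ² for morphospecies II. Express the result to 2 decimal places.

Proportions for morphospecies II (n=158): 57/158=0.3608, 82/158=0.5190, 19/158=0.1203
Σpᵢ² = 0.3608² + 0.5190² + 0.1203² = 0.130177 + 0.269361 + 0.014472 = 0.414010
B = 1 / 0.414010 = 2.4154
Bₛ = (B − 1)/(n − 1) = (2.4154 − 1)/(3 − 1) = 1.4154/2 = 0.7077

0.71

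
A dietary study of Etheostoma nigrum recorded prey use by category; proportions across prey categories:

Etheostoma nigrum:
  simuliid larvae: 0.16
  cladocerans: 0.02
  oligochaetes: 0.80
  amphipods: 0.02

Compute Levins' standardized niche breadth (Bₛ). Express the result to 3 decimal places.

Σpᵢ² = 0.16² + 0.02² + 0.80² + 0.02² = 0.0256 + 0.0004 + 0.6400 + 0.0004 = 0.6664
B = 1 / 0.6664 = 1.50060
Bₛ = (B − 1)/(n − 1) = (1.50060 − 1)/(4 − 1) = 0.50060/3 = 0.16687

0.167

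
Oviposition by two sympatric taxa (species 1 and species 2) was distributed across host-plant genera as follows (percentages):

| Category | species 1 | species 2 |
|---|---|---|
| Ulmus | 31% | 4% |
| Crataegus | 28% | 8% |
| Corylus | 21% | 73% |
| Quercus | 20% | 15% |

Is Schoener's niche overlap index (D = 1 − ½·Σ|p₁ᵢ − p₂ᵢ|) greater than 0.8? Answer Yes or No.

Convert percentages to proportions (divide by 100).
Σ|p₁ᵢ − p₂ᵢ| = 0.27 + 0.20 + 0.52 + 0.05 = 1.04
D = 1 − ½ × 1.04 = 1 − 0.520 = 0.4800
D = 0.4800 < 0.8 → No.

No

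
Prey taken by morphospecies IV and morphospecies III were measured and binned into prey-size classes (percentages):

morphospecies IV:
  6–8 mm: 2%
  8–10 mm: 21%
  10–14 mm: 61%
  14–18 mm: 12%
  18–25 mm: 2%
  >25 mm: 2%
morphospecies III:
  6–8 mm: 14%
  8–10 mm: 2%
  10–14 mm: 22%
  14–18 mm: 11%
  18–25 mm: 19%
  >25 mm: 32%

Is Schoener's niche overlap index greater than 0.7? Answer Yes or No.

No

Convert percentages to proportions (divide by 100).
Σ|p₁ᵢ − p₂ᵢ| = 0.12 + 0.19 + 0.39 + 0.01 + 0.17 + 0.30 = 1.18
D = 1 − ½ × 1.18 = 1 − 0.590 = 0.4100
D = 0.4100 < 0.7 → No.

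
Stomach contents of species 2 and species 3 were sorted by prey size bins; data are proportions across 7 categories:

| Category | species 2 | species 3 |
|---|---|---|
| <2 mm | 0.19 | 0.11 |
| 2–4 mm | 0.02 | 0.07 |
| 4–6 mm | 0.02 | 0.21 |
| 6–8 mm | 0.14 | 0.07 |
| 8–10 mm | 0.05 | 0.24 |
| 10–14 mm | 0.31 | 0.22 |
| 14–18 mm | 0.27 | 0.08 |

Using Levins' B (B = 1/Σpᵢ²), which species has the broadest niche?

species 3

Σp_2ᵢ² = 0.19² + 0.02² + 0.02² + 0.14² + 0.05² + 0.31² + 0.27² = 0.0361 + 0.0004 + 0.0004 + 0.0196 + 0.0025 + 0.0961 + 0.0729 = 0.2280
B_2 = 1 / 0.2280 = 4.3860
Σp_3ᵢ² = 0.11² + 0.07² + 0.21² + 0.07² + 0.24² + 0.22² + 0.08² = 0.0121 + 0.0049 + 0.0441 + 0.0049 + 0.0576 + 0.0484 + 0.0064 = 0.1784
B_3 = 1 / 0.1784 = 5.6054
Highest B → broadest niche (most generalist): species 3 (B = 5.61).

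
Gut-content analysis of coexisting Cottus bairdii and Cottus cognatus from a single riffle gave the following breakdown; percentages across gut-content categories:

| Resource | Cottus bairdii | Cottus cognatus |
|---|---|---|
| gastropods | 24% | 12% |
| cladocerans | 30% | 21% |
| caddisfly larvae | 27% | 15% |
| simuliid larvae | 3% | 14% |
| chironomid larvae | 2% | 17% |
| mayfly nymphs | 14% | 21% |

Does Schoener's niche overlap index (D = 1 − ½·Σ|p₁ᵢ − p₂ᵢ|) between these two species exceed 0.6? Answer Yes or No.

Yes

Convert percentages to proportions (divide by 100).
Σ|p₁ᵢ − p₂ᵢ| = 0.12 + 0.09 + 0.12 + 0.11 + 0.15 + 0.07 = 0.66
D = 1 − ½ × 0.66 = 1 − 0.330 = 0.6700
D = 0.6700 > 0.6 → Yes.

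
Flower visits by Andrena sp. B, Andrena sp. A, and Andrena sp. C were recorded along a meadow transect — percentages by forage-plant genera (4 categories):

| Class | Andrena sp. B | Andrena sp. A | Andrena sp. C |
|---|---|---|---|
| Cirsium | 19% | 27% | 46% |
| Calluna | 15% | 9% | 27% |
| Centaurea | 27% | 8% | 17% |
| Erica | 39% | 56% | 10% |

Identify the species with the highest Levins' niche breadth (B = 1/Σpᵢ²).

Convert percentages to proportions (divide by 100).
Σp_Bᵢ² = 0.19² + 0.15² + 0.27² + 0.39² = 0.0361 + 0.0225 + 0.0729 + 0.1521 = 0.2836
B_B = 1 / 0.2836 = 3.5261
Σp_Aᵢ² = 0.27² + 0.09² + 0.08² + 0.56² = 0.0729 + 0.0081 + 0.0064 + 0.3136 = 0.4010
B_A = 1 / 0.4010 = 2.4938
Σp_Cᵢ² = 0.46² + 0.27² + 0.17² + 0.10² = 0.2116 + 0.0729 + 0.0289 + 0.0100 = 0.3234
B_C = 1 / 0.3234 = 3.0921
Highest B → broadest niche (most generalist): Andrena sp. B (B = 3.53).

Andrena sp. B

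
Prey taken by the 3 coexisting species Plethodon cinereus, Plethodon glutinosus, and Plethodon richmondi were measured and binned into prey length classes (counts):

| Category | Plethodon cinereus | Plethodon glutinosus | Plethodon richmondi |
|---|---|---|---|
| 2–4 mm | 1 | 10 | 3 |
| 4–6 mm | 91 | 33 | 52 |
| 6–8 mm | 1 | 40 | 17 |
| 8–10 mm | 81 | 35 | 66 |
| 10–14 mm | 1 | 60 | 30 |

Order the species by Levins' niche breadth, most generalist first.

Plethodon glutinosus > Plethodon richmondi > Plethodon cinereus

Proportions for Plethodon cinereus (n=175): 1/175=0.0057, 91/175=0.5200, 1/175=0.0057, 81/175=0.4629, 1/175=0.0057
Proportions for Plethodon glutinosus (n=178): 10/178=0.0562, 33/178=0.1854, 40/178=0.2247, 35/178=0.1966, 60/178=0.3371
Proportions for Plethodon richmondi (n=168): 3/168=0.0179, 52/168=0.3095, 17/168=0.1012, 66/168=0.3929, 30/168=0.1786
Σp_cineᵢ² = 0.0057² + 0.5200² + 0.0057² + 0.4629² + 0.0057² = 0.000032 + 0.270400 + 0.000032 + 0.214276 + 0.000032 = 0.484772
B_cine = 1 / 0.484772 = 2.0628
Σp_glutᵢ² = 0.0562² + 0.1854² + 0.2247² + 0.1966² + 0.3371² = 0.003158 + 0.034373 + 0.050490 + 0.038652 + 0.113636 = 0.240309
B_glut = 1 / 0.240309 = 4.1613
Σp_richᵢ² = 0.0179² + 0.3095² + 0.1012² + 0.3929² + 0.1786² = 0.000320 + 0.095790 + 0.010241 + 0.154370 + 0.031898 = 0.292619
B_rich = 1 / 0.292619 = 3.4174
Ranking by B (broadest → narrowest): Plethodon glutinosus (4.16) > Plethodon richmondi (3.42) > Plethodon cinereus (2.06)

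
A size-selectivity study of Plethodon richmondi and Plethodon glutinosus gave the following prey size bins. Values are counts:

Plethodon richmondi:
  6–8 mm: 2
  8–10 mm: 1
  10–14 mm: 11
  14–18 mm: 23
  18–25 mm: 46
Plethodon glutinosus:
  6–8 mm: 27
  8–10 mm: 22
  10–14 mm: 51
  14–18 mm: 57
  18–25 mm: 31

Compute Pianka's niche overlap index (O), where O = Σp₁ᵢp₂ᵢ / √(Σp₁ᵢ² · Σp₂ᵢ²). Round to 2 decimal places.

0.72

Proportions for Plethodon richmondi (n=83): 2/83=0.0241, 1/83=0.0120, 11/83=0.1325, 23/83=0.2771, 46/83=0.5542
Proportions for Plethodon glutinosus (n=188): 27/188=0.1436, 22/188=0.1170, 51/188=0.2713, 57/188=0.3032, 31/188=0.1649
Σ p₁ᵢp₂ᵢ = 0.003461 + 0.001404 + 0.035947 + 0.084017 + 0.091388 = 0.216217
Σp_1ᵢ² = 0.0241² + 0.0120² + 0.1325² + 0.2771² + 0.5542² = 0.000581 + 0.000144 + 0.017556 + 0.076784 + 0.307138 = 0.402203
Σp_2ᵢ² = 0.1436² + 0.1170² + 0.2713² + 0.3032² + 0.1649² = 0.020621 + 0.013689 + 0.073604 + 0.091930 + 0.027192 = 0.227036
O = 0.216217 / √(0.402203 × 0.227036) = 0.216217 / 0.3021830 = 0.7155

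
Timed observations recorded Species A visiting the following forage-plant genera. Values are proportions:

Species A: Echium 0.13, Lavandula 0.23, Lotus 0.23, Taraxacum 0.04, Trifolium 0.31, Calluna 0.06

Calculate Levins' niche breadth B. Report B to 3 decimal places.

4.464

Σpᵢ² = 0.13² + 0.23² + 0.23² + 0.04² + 0.31² + 0.06² = 0.0169 + 0.0529 + 0.0529 + 0.0016 + 0.0961 + 0.0036 = 0.2240
B = 1 / 0.2240 = 4.46429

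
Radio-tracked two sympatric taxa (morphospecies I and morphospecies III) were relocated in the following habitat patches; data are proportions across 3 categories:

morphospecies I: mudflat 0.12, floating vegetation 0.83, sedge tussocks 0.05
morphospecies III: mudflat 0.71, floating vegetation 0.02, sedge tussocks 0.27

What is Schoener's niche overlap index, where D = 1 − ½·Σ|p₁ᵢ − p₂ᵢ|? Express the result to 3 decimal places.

0.190

Σ|p₁ᵢ − p₂ᵢ| = 0.59 + 0.81 + 0.22 = 1.62
D = 1 − ½ × 1.62 = 1 − 0.810 = 0.19000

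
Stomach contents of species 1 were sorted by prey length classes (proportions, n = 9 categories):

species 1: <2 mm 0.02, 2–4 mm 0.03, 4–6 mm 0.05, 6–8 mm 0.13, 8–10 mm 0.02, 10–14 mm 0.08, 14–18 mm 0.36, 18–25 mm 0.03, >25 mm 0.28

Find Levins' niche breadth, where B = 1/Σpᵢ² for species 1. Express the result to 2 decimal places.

Σpᵢ² = 0.02² + 0.03² + 0.05² + 0.13² + 0.02² + 0.08² + 0.36² + 0.03² + 0.28² = 0.0004 + 0.0009 + 0.0025 + 0.0169 + 0.0004 + 0.0064 + 0.1296 + 0.0009 + 0.0784 = 0.2364
B = 1 / 0.2364 = 4.2301

4.23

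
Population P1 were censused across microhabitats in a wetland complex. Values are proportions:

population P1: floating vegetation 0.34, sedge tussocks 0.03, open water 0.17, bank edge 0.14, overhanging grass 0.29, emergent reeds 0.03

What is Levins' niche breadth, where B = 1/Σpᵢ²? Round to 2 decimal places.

Σpᵢ² = 0.34² + 0.03² + 0.17² + 0.14² + 0.29² + 0.03² = 0.1156 + 0.0009 + 0.0289 + 0.0196 + 0.0841 + 0.0009 = 0.2500
B = 1 / 0.2500 = 4.0000

4.00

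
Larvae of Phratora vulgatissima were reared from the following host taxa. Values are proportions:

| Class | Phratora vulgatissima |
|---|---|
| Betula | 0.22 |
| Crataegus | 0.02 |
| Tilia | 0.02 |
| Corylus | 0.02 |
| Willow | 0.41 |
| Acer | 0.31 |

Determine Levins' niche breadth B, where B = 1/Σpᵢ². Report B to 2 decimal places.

Σpᵢ² = 0.22² + 0.02² + 0.02² + 0.02² + 0.41² + 0.31² = 0.0484 + 0.0004 + 0.0004 + 0.0004 + 0.1681 + 0.0961 = 0.3138
B = 1 / 0.3138 = 3.1867

3.19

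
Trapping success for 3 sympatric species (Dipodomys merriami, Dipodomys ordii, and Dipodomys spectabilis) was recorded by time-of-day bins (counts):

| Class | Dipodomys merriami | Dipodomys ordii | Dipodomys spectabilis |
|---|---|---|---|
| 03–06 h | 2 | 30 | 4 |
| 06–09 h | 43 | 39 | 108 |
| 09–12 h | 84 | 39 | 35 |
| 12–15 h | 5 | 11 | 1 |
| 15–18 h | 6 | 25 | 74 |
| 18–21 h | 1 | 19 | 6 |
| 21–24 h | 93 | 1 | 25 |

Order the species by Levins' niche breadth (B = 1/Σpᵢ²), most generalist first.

Proportions for Dipodomys merriami (n=234): 2/234=0.0085, 43/234=0.1838, 84/234=0.3590, 5/234=0.0214, 6/234=0.0256, 1/234=0.0043, 93/234=0.3974
Proportions for Dipodomys ordii (n=164): 30/164=0.1829, 39/164=0.2378, 39/164=0.2378, 11/164=0.0671, 25/164=0.1524, 19/164=0.1159, 1/164=0.0061
Proportions for Dipodomys spectabilis (n=253): 4/253=0.0158, 108/253=0.4269, 35/253=0.1383, 1/253=0.0040, 74/253=0.2925, 6/253=0.0237, 25/253=0.0988
Σp_merrᵢ² = 0.0085² + 0.1838² + 0.3590² + 0.0214² + 0.0256² + 0.0043² + 0.3974² = 0.000072 + 0.033782 + 0.128881 + 0.000458 + 0.000655 + 0.000018 + 0.157927 = 0.321793
B_merr = 1 / 0.321793 = 3.1076
Σp_ordiᵢ² = 0.1829² + 0.2378² + 0.2378² + 0.0671² + 0.1524² + 0.1159² + 0.0061² = 0.033452 + 0.056549 + 0.056549 + 0.004502 + 0.023226 + 0.013433 + 0.000037 = 0.187748
B_ordi = 1 / 0.187748 = 5.3263
Σp_specᵢ² = 0.0158² + 0.4269² + 0.1383² + 0.0040² + 0.2925² + 0.0237² + 0.0988² = 0.000250 + 0.182244 + 0.019127 + 0.000016 + 0.085556 + 0.000562 + 0.009761 = 0.297516
B_spec = 1 / 0.297516 = 3.3612
Ranking by B (broadest → narrowest): Dipodomys ordii (5.33) > Dipodomys spectabilis (3.36) > Dipodomys merriami (3.11)

Dipodomys ordii > Dipodomys spectabilis > Dipodomys merriami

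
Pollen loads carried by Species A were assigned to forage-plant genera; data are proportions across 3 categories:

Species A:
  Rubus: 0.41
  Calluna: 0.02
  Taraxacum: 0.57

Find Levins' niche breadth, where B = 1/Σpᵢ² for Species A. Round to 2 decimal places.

2.03

Σpᵢ² = 0.41² + 0.02² + 0.57² = 0.1681 + 0.0004 + 0.3249 = 0.4934
B = 1 / 0.4934 = 2.0268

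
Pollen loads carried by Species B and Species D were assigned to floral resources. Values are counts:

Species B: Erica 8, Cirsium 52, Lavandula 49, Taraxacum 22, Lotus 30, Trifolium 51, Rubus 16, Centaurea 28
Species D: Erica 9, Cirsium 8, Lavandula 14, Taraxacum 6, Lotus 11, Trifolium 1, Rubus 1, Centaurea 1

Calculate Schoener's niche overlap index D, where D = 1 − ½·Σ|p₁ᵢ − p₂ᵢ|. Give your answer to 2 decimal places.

Proportions for Species B (n=256): 8/256=0.0313, 52/256=0.2031, 49/256=0.1914, 22/256=0.0859, 30/256=0.1172, 51/256=0.1992, 16/256=0.0625, 28/256=0.1094
Proportions for Species D (n=51): 9/51=0.1765, 8/51=0.1569, 14/51=0.2745, 6/51=0.1176, 11/51=0.2157, 1/51=0.0196, 1/51=0.0196, 1/51=0.0196
Σ|p₁ᵢ − p₂ᵢ| = 0.1452 + 0.0462 + 0.0831 + 0.0317 + 0.0985 + 0.1796 + 0.0429 + 0.0898 = 0.7170
D = 1 − ½ × 0.7170 = 1 − 0.35850 = 0.64150

0.64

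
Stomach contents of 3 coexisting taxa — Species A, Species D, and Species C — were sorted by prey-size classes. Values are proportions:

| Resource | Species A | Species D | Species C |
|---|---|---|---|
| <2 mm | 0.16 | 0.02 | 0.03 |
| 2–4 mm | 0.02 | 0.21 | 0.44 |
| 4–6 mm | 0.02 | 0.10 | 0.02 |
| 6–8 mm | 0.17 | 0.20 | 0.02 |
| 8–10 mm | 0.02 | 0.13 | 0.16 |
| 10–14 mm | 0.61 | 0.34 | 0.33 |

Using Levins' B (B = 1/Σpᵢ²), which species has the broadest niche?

Species D

Σp_Aᵢ² = 0.16² + 0.02² + 0.02² + 0.17² + 0.02² + 0.61² = 0.0256 + 0.0004 + 0.0004 + 0.0289 + 0.0004 + 0.3721 = 0.4278
B_A = 1 / 0.4278 = 2.3375
Σp_Dᵢ² = 0.02² + 0.21² + 0.10² + 0.20² + 0.13² + 0.34² = 0.0004 + 0.0441 + 0.0100 + 0.0400 + 0.0169 + 0.1156 = 0.2270
B_D = 1 / 0.2270 = 4.4053
Σp_Cᵢ² = 0.03² + 0.44² + 0.02² + 0.02² + 0.16² + 0.33² = 0.0009 + 0.1936 + 0.0004 + 0.0004 + 0.0256 + 0.1089 = 0.3298
B_C = 1 / 0.3298 = 3.0321
Highest B → broadest niche (most generalist): Species D (B = 4.41).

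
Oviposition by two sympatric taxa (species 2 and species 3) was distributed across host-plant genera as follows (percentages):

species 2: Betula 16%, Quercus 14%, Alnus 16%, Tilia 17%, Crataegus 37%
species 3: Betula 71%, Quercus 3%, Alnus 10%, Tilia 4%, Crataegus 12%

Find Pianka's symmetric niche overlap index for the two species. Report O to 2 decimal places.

Convert percentages to proportions (divide by 100).
Σ p₁ᵢp₂ᵢ = 0.1136 + 0.0042 + 0.0160 + 0.0068 + 0.0444 = 0.1850
Σp_1ᵢ² = 0.16² + 0.14² + 0.16² + 0.17² + 0.37² = 0.0256 + 0.0196 + 0.0256 + 0.0289 + 0.1369 = 0.2366
Σp_2ᵢ² = 0.71² + 0.03² + 0.10² + 0.04² + 0.12² = 0.5041 + 0.0009 + 0.0100 + 0.0016 + 0.0144 = 0.5310
O = 0.1850 / √(0.2366 × 0.5310) = 0.1850 / 0.35445 = 0.5219

0.52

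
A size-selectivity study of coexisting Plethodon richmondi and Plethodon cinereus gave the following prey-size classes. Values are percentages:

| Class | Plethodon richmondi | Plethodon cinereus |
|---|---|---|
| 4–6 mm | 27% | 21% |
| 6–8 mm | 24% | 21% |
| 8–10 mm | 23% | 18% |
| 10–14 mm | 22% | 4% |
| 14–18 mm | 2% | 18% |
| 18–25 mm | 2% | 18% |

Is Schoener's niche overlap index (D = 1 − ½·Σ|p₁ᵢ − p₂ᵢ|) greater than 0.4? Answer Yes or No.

Convert percentages to proportions (divide by 100).
Σ|p₁ᵢ − p₂ᵢ| = 0.06 + 0.03 + 0.05 + 0.18 + 0.16 + 0.16 = 0.64
D = 1 − ½ × 0.64 = 1 − 0.320 = 0.6800
D = 0.6800 > 0.4 → Yes.

Yes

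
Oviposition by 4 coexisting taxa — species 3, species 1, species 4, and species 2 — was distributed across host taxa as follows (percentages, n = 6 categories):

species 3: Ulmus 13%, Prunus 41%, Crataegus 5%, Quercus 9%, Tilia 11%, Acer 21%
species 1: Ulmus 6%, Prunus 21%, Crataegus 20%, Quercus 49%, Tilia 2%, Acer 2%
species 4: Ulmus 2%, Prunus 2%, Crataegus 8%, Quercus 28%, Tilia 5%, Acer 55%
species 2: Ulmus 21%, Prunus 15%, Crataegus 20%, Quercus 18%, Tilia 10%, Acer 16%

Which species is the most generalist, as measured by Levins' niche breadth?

species 2

Convert percentages to proportions (divide by 100).
Σp_3ᵢ² = 0.13² + 0.41² + 0.05² + 0.09² + 0.11² + 0.21² = 0.0169 + 0.1681 + 0.0025 + 0.0081 + 0.0121 + 0.0441 = 0.2518
B_3 = 1 / 0.2518 = 3.9714
Σp_1ᵢ² = 0.06² + 0.21² + 0.20² + 0.49² + 0.02² + 0.02² = 0.0036 + 0.0441 + 0.0400 + 0.2401 + 0.0004 + 0.0004 = 0.3286
B_1 = 1 / 0.3286 = 3.0432
Σp_4ᵢ² = 0.02² + 0.02² + 0.08² + 0.28² + 0.05² + 0.55² = 0.0004 + 0.0004 + 0.0064 + 0.0784 + 0.0025 + 0.3025 = 0.3906
B_4 = 1 / 0.3906 = 2.5602
Σp_2ᵢ² = 0.21² + 0.15² + 0.20² + 0.18² + 0.10² + 0.16² = 0.0441 + 0.0225 + 0.0400 + 0.0324 + 0.0100 + 0.0256 = 0.1746
B_2 = 1 / 0.1746 = 5.7274
Highest B → broadest niche (most generalist): species 2 (B = 5.73).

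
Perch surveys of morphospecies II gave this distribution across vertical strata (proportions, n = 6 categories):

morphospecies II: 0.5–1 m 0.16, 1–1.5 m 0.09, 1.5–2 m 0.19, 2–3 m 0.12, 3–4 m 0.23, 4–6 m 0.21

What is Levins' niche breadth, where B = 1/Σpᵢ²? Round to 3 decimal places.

Σpᵢ² = 0.16² + 0.09² + 0.19² + 0.12² + 0.23² + 0.21² = 0.0256 + 0.0081 + 0.0361 + 0.0144 + 0.0529 + 0.0441 = 0.1812
B = 1 / 0.1812 = 5.51876

5.519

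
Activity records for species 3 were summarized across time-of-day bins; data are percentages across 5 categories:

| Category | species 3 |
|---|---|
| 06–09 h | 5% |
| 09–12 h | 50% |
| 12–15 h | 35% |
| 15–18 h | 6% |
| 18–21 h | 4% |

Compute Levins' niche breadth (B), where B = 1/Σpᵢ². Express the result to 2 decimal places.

Convert percentages to proportions (divide by 100).
Σpᵢ² = 0.05² + 0.50² + 0.35² + 0.06² + 0.04² = 0.0025 + 0.2500 + 0.1225 + 0.0036 + 0.0016 = 0.3802
B = 1 / 0.3802 = 2.6302

2.63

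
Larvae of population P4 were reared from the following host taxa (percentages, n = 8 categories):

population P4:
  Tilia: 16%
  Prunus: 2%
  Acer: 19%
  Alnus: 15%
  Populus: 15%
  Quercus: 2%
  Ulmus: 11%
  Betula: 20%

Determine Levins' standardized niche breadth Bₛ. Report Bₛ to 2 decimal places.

Convert percentages to proportions (divide by 100).
Σpᵢ² = 0.16² + 0.02² + 0.19² + 0.15² + 0.15² + 0.02² + 0.11² + 0.20² = 0.0256 + 0.0004 + 0.0361 + 0.0225 + 0.0225 + 0.0004 + 0.0121 + 0.0400 = 0.1596
B = 1 / 0.1596 = 6.2657
Bₛ = (B − 1)/(n − 1) = (6.2657 − 1)/(8 − 1) = 5.2657/7 = 0.7522

0.75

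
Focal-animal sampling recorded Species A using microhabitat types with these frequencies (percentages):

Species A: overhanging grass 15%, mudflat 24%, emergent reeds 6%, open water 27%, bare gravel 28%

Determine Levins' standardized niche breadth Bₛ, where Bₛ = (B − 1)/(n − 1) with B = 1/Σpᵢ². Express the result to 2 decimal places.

Convert percentages to proportions (divide by 100).
Σpᵢ² = 0.15² + 0.24² + 0.06² + 0.27² + 0.28² = 0.0225 + 0.0576 + 0.0036 + 0.0729 + 0.0784 = 0.2350
B = 1 / 0.2350 = 4.2553
Bₛ = (B − 1)/(n − 1) = (4.2553 − 1)/(5 − 1) = 3.2553/4 = 0.8138

0.81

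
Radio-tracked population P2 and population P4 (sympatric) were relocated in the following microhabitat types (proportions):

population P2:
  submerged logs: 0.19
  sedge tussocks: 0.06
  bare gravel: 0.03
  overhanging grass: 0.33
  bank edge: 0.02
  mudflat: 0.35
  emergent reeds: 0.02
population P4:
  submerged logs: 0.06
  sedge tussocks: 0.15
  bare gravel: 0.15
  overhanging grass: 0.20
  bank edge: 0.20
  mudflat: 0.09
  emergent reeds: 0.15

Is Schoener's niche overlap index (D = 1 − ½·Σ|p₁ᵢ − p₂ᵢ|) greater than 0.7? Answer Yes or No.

Σ|p₁ᵢ − p₂ᵢ| = 0.13 + 0.09 + 0.12 + 0.13 + 0.18 + 0.26 + 0.13 = 1.04
D = 1 − ½ × 1.04 = 1 − 0.520 = 0.4800
D = 0.4800 < 0.7 → No.

No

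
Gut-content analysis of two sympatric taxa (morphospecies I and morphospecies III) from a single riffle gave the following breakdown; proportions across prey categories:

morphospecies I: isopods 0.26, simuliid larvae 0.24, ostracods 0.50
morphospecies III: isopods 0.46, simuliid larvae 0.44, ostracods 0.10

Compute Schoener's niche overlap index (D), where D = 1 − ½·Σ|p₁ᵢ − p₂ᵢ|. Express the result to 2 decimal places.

0.60

Σ|p₁ᵢ − p₂ᵢ| = 0.20 + 0.20 + 0.40 = 0.80
D = 1 − ½ × 0.80 = 1 − 0.400 = 0.6000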